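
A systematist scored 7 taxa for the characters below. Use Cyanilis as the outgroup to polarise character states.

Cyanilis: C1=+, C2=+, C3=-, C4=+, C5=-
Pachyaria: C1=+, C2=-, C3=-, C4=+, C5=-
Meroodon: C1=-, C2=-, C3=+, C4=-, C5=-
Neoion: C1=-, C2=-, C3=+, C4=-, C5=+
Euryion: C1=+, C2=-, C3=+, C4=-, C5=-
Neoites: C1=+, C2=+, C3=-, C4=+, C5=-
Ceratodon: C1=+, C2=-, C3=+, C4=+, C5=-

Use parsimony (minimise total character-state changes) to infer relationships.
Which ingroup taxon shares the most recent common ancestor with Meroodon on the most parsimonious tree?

Character polarity is set by the outgroup: the derived state is whichever differs from the outgroup's state, so for C1, C2, C4 the derived state is '-', and for the remaining characters it is '+'.
Only Meroodon and Neoion show the derived state '-' for C1, supporting them as a clade.
C2 (derived state '-') is shared by Ceratodon, Euryion, Meroodon, Neoion, and Pachyaria — a synapomorphy uniting that clade.
C3: derived state '+' in Ceratodon, Euryion, Meroodon, and Neoion only — synapomorphy for {Ceratodon, Euryion, Meroodon, Neoion}.
Only Euryion, Meroodon, and Neoion show the derived state '-' for C4, supporting them as a clade.
C5: derived state '+' in Neoion only — an autapomorphy, so it tells us nothing about relationships among taxa.
Most parsimonious ingroup topology: ((Pachyaria,(((Meroodon,Neoion),Euryion),Ceratodon)),Neoites).
Meroodon and Neoion form a cherry on this tree, so they are sister taxa.

Neoion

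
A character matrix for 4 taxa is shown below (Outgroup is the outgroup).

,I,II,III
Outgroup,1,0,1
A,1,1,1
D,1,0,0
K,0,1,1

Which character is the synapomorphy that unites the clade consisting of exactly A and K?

Character polarity is set by the outgroup: the derived state is whichever differs from the outgroup's state, so for I, III the derived state is '0', and for the remaining characters it is '1'.
I: derived state '0' in K only — an autapomorphy, so it tells us nothing about relationships among taxa.
II: derived state '1' in A and K only — synapomorphy for {A, K}.
III (derived state '0') is unique to D (autapomorphy; uninformative for grouping).
Most parsimonious ingroup topology: ((A,K),D).
The clade {A, K} is supported by II: its derived state '1' occurs in exactly those taxa and in no other taxon (including the outgroup).

II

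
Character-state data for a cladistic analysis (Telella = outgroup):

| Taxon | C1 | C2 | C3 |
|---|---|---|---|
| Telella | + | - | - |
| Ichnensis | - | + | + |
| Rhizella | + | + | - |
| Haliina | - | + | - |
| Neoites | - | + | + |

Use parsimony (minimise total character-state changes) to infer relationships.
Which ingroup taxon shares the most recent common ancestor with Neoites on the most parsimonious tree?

Character polarity is set by the outgroup: the derived state is whichever differs from the outgroup's state, so for C1 the derived state is '-', and for the remaining characters it is '+'.
C1 (derived state '-') is shared by Haliina, Ichnensis, and Neoites — a synapomorphy uniting that clade.
C2 (derived state '+') is shared by all ingroup taxa — unites the whole ingroup.
Only Ichnensis and Neoites show the derived state '+' for C3, supporting them as a clade.
Most parsimonious ingroup topology: (((Ichnensis,Neoites),Haliina),Rhizella).
Neoites and Ichnensis form a cherry on this tree, so they are sister taxa.

Ichnensis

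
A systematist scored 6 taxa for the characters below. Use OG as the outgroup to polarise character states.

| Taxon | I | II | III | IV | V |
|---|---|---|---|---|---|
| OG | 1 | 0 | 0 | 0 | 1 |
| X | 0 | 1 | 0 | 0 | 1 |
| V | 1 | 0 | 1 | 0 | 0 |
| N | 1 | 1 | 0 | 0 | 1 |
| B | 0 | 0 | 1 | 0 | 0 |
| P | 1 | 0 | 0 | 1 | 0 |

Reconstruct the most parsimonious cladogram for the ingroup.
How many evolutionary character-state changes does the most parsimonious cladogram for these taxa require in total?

Character polarity is set by the outgroup: the derived state is whichever differs from the outgroup's state, so for I, V the derived state is '0', and for the remaining characters it is '1'.
I (state '0') occurs in B and X but conflicts with the nesting implied by the other characters — most parsimoniously interpreted as homoplasy.
II: derived state '1' in N and X only — synapomorphy for {N, X}.
Only B and V show the derived state '1' for III, supporting them as a clade.
IV: derived state '1' in P only — an autapomorphy, so it tells us nothing about relationships among taxa.
V (derived state '0') is shared by B, P, and V — a synapomorphy uniting that clade.
Most parsimonious ingroup topology: ((X,N),((V,B),P)).
Changes per character on this tree: I: 2; II: 1; III: 1; IV: 1; V: 1.
Total = 6.

6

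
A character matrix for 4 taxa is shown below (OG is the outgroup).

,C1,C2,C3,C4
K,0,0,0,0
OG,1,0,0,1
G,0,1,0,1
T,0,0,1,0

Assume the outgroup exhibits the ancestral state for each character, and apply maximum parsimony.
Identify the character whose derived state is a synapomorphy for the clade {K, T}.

Character polarity is set by the outgroup: the derived state is whichever differs from the outgroup's state, so for C1, C4 the derived state is '0', and for the remaining characters it is '1'.
C1 (derived state '0') is shared by all ingroup taxa — unites the whole ingroup.
C2 (derived state '1') is unique to G (autapomorphy; uninformative for grouping).
C3: derived state '1' in T only — an autapomorphy, so it tells us nothing about relationships among taxa.
C4 (derived state '0') is shared by K and T — a synapomorphy uniting that clade.
Most parsimonious ingroup topology: ((T,K),G).
The clade {K, T} is supported by C4: its derived state '0' occurs in exactly those taxa and in no other taxon (including the outgroup).

C4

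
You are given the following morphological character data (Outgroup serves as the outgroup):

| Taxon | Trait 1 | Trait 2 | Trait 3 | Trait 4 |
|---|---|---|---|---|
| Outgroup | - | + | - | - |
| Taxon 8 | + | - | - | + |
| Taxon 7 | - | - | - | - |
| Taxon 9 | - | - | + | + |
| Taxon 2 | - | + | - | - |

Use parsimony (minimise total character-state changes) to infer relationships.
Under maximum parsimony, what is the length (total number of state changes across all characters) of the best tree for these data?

4

Character polarity is set by the outgroup: the derived state is whichever differs from the outgroup's state, so for Trait 2 the derived state is '-', and for the remaining characters it is '+'.
Trait 1: derived state '+' in Taxon 8 only — an autapomorphy, so it tells us nothing about relationships among taxa.
Trait 2: derived state '-' in Taxon 7, Taxon 8, and Taxon 9 only — synapomorphy for {Taxon 7, Taxon 8, Taxon 9}.
Trait 3: derived state '+' in Taxon 9 only — an autapomorphy, so it tells us nothing about relationships among taxa.
Trait 4: derived state '+' in Taxon 8 and Taxon 9 only — synapomorphy for {Taxon 8, Taxon 9}.
Most parsimonious ingroup topology: (((Taxon 8,Taxon 9),Taxon 7),Taxon 2).
Changes per character on this tree: Trait 1: 1; Trait 2: 1; Trait 3: 1; Trait 4: 1.
Total = 4.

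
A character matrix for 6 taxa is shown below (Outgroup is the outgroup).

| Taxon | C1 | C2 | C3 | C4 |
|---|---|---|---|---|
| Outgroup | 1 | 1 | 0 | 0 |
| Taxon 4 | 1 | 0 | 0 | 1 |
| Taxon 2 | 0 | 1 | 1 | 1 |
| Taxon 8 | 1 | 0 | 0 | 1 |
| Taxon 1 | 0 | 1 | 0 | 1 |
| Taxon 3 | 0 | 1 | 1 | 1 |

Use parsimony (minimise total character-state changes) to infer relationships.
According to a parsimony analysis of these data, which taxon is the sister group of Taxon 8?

Taxon 4

Character polarity is set by the outgroup: the derived state is whichever differs from the outgroup's state, so for C1, C2 the derived state is '0', and for the remaining characters it is '1'.
Only Taxon 1, Taxon 2, and Taxon 3 show the derived state '0' for C1, supporting them as a clade.
C2: derived state '0' in Taxon 4 and Taxon 8 only — synapomorphy for {Taxon 4, Taxon 8}.
Only Taxon 2 and Taxon 3 show the derived state '1' for C3, supporting them as a clade.
C4 (derived state '1') is shared by all ingroup taxa — unites the whole ingroup.
Most parsimonious ingroup topology: ((Taxon 4,Taxon 8),((Taxon 2,Taxon 3),Taxon 1)).
Taxon 8 and Taxon 4 form a cherry on this tree, so they are sister taxa.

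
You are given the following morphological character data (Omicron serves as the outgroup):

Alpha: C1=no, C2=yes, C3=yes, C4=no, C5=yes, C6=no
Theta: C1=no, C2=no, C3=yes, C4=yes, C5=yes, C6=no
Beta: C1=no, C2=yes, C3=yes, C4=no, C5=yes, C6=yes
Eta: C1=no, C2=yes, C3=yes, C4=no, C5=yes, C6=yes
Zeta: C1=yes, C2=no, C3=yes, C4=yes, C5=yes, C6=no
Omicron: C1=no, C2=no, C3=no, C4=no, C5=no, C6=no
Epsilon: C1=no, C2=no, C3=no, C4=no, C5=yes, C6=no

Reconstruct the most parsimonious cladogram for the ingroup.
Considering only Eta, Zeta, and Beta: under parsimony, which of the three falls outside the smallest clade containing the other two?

Zeta

The outgroup has state 'no' for every character, so 'yes' is the derived state throughout.
C1 (derived state 'yes') is unique to Zeta (autapomorphy; uninformative for grouping).
Only Alpha, Beta, and Eta show the derived state 'yes' for C2, supporting them as a clade.
C3: derived state 'yes' in Alpha, Beta, Eta, Theta, and Zeta only — synapomorphy for {Alpha, Beta, Eta, Theta, Zeta}.
C4: derived state 'yes' in Theta and Zeta only — synapomorphy for {Theta, Zeta}.
C5 (derived state 'yes') is shared by all ingroup taxa — unites the whole ingroup.
C6 (derived state 'yes') is shared by Beta and Eta — a synapomorphy uniting that clade.
Most parsimonious ingroup topology: (((Alpha,(Beta,Eta)),(Theta,Zeta)),Epsilon).
Eta and Beta share a more recent common ancestor with each other than either does with Zeta, so Zeta is the least closely related of the three.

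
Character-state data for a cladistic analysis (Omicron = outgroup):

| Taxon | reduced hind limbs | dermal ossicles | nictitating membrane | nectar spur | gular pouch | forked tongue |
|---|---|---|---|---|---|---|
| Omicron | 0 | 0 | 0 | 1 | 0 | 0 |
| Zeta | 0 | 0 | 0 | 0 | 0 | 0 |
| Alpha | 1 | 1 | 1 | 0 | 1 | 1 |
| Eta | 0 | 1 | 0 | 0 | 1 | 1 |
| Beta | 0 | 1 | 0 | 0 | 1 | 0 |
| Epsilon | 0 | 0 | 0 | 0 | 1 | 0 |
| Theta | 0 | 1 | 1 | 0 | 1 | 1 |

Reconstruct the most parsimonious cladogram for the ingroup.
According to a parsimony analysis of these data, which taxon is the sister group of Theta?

Character polarity is set by the outgroup: the derived state is whichever differs from the outgroup's state, so for nectar spur the derived state is '0', and for the remaining characters it is '1'.
reduced hind limbs: derived state '1' in Alpha only — an autapomorphy, so it tells us nothing about relationships among taxa.
dermal ossicles: derived state '1' in Alpha, Beta, Eta, and Theta only — synapomorphy for {Alpha, Beta, Eta, Theta}.
nictitating membrane: derived state '1' in Alpha and Theta only — synapomorphy for {Alpha, Theta}.
nectar spur (derived state '0') is shared by all ingroup taxa — unites the whole ingroup.
gular pouch (derived state '1') is shared by Alpha, Beta, Epsilon, Eta, and Theta — a synapomorphy uniting that clade.
forked tongue: derived state '1' in Alpha, Eta, and Theta only — synapomorphy for {Alpha, Eta, Theta}.
Most parsimonious ingroup topology: (Zeta,((((Alpha,Theta),Eta),Beta),Epsilon)).
Theta and Alpha form a cherry on this tree, so they are sister taxa.

Alpha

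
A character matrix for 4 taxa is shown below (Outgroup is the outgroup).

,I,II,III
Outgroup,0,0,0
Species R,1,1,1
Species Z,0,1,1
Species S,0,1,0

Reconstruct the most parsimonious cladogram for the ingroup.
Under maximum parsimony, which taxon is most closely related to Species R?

The outgroup has state '0' for every character, so '1' is the derived state throughout.
I (derived state '1') is unique to Species R (autapomorphy; uninformative for grouping).
All ingroup taxa share the derived state '1' for II; it defines the ingroup but does not resolve relationships within it.
Only Species R and Species Z show the derived state '1' for III, supporting them as a clade.
Most parsimonious ingroup topology: ((Species R,Species Z),Species S).
Species R and Species Z form a cherry on this tree, so they are sister taxa.

Species Z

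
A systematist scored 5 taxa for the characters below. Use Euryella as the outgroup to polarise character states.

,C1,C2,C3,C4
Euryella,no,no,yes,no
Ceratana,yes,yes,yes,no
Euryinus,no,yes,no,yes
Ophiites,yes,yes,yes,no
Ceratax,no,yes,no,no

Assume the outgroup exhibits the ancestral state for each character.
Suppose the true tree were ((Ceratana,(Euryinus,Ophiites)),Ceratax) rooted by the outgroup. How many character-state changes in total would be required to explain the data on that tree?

6

Map each character onto ((Ceratana,(Euryinus,Ophiites)),Ceratax) (rooted by Euryella) and count the minimum state changes it requires (Fitch parsimony):
C1: 2; C2: 1; C3: 2; C4: 1.
Total tree length = 6.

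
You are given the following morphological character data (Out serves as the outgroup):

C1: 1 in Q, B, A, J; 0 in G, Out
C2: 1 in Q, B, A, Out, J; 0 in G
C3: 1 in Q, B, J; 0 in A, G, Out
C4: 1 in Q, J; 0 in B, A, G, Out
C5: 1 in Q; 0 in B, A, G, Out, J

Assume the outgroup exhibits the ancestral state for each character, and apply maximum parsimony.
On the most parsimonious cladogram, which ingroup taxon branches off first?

G

Character polarity is set by the outgroup: the derived state is whichever differs from the outgroup's state, so for C2 the derived state is '0', and for the remaining characters it is '1'.
C1: derived state '1' in A, B, J, and Q only — synapomorphy for {A, B, J, Q}.
C2 (derived state '0') is unique to G (autapomorphy; uninformative for grouping).
C3: derived state '1' in B, J, and Q only — synapomorphy for {B, J, Q}.
Only J and Q show the derived state '1' for C4, supporting them as a clade.
C5 (derived state '1') is unique to Q (autapomorphy; uninformative for grouping).
Most parsimonious ingroup topology: (((B,(Q,J)),A),G).
G is sister to the clade containing all other ingroup taxa, so it is the earliest-diverging (most basal) ingroup lineage.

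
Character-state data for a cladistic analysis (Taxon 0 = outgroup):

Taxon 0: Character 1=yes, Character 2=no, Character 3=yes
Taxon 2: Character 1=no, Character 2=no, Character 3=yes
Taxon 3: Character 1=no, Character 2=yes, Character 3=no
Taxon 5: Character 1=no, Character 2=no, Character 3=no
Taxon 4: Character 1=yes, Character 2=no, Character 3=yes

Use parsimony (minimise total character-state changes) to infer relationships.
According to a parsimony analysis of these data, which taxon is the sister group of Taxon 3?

Taxon 5

Character polarity is set by the outgroup: the derived state is whichever differs from the outgroup's state, so for Character 1, Character 3 the derived state is 'no', and for the remaining characters it is 'yes'.
Only Taxon 2, Taxon 3, and Taxon 5 show the derived state 'no' for Character 1, supporting them as a clade.
Character 2 (derived state 'yes') is unique to Taxon 3 (autapomorphy; uninformative for grouping).
Character 3 (derived state 'no') is shared by Taxon 3 and Taxon 5 — a synapomorphy uniting that clade.
Most parsimonious ingroup topology: ((Taxon 2,(Taxon 3,Taxon 5)),Taxon 4).
Taxon 3 and Taxon 5 form a cherry on this tree, so they are sister taxa.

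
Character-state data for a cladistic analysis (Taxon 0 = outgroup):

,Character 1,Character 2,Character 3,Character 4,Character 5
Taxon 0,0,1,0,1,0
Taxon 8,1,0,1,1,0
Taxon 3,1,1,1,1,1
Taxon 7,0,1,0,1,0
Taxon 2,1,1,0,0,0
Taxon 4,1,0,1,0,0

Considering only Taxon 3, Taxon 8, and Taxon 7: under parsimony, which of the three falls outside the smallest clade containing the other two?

Character polarity is set by the outgroup: the derived state is whichever differs from the outgroup's state, so for Character 2, Character 4 the derived state is '0', and for the remaining characters it is '1'.
Only Taxon 2, Taxon 3, Taxon 4, and Taxon 8 show the derived state '1' for Character 1, supporting them as a clade.
Character 2 (derived state '0') is shared by Taxon 4 and Taxon 8 — a synapomorphy uniting that clade.
Character 3: derived state '1' in Taxon 3, Taxon 4, and Taxon 8 only — synapomorphy for {Taxon 3, Taxon 4, Taxon 8}.
Character 4 (state '0') occurs in Taxon 2 and Taxon 4 but conflicts with the nesting implied by the other characters — most parsimoniously interpreted as homoplasy.
Character 5 (derived state '1') is unique to Taxon 3 (autapomorphy; uninformative for grouping).
Most parsimonious ingroup topology: (Taxon 7,((Taxon 3,(Taxon 8,Taxon 4)),Taxon 2)).
Taxon 3 and Taxon 8 share a more recent common ancestor with each other than either does with Taxon 7, so Taxon 7 is the least closely related of the three.

Taxon 7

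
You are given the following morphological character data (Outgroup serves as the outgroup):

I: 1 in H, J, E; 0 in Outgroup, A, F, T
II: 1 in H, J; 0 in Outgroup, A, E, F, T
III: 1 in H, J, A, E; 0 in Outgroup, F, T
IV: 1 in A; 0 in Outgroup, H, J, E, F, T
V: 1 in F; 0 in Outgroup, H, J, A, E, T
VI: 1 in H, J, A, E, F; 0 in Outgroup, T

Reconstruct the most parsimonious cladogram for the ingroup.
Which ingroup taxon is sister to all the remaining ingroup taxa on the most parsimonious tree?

T

The outgroup has state '0' for every character, so '1' is the derived state throughout.
I: derived state '1' in E, H, and J only — synapomorphy for {E, H, J}.
Only H and J show the derived state '1' for II, supporting them as a clade.
III (derived state '1') is shared by A, E, H, and J — a synapomorphy uniting that clade.
IV: derived state '1' in A only — an autapomorphy, so it tells us nothing about relationships among taxa.
V: derived state '1' in F only — an autapomorphy, so it tells us nothing about relationships among taxa.
VI: derived state '1' in A, E, F, H, and J only — synapomorphy for {A, E, F, H, J}.
Most parsimonious ingroup topology: (((((H,J),E),A),F),T).
T is sister to the clade containing all other ingroup taxa, so it is the earliest-diverging (most basal) ingroup lineage.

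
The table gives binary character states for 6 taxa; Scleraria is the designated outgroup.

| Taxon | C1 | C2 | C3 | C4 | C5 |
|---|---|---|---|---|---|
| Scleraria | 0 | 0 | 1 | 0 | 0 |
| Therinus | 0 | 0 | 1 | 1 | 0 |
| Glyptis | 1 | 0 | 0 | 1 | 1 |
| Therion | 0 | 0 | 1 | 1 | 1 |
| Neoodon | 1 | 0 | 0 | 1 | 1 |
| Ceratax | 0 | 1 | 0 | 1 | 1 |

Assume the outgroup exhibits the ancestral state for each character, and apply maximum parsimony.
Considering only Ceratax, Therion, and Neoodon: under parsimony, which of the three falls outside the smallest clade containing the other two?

Character polarity is set by the outgroup: the derived state is whichever differs from the outgroup's state, so for C3 the derived state is '0', and for the remaining characters it is '1'.
Only Glyptis and Neoodon show the derived state '1' for C1, supporting them as a clade.
C2 (derived state '1') is unique to Ceratax (autapomorphy; uninformative for grouping).
Only Ceratax, Glyptis, and Neoodon show the derived state '0' for C3, supporting them as a clade.
C4 (derived state '1') is shared by all ingroup taxa — unites the whole ingroup.
Only Ceratax, Glyptis, Neoodon, and Therion show the derived state '1' for C5, supporting them as a clade.
Most parsimonious ingroup topology: (Therinus,(((Glyptis,Neoodon),Ceratax),Therion)).
Neoodon and Ceratax share a more recent common ancestor with each other than either does with Therion, so Therion is the least closely related of the three.

Therion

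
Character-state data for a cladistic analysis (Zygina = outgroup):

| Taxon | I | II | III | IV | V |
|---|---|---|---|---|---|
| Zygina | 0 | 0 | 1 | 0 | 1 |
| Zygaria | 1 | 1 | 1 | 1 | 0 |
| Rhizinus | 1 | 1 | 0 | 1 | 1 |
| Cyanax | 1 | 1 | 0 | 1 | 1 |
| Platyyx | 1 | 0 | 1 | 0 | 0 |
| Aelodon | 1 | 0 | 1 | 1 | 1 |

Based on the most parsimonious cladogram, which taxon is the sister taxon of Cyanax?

Rhizinus

Character polarity is set by the outgroup: the derived state is whichever differs from the outgroup's state, so for III, V the derived state is '0', and for the remaining characters it is '1'.
All ingroup taxa share the derived state '1' for I; it defines the ingroup but does not resolve relationships within it.
Only Cyanax, Rhizinus, and Zygaria show the derived state '1' for II, supporting them as a clade.
III: derived state '0' in Cyanax and Rhizinus only — synapomorphy for {Cyanax, Rhizinus}.
Only Aelodon, Cyanax, Rhizinus, and Zygaria show the derived state '1' for IV, supporting them as a clade.
V groups Platyyx and Zygaria, which is incompatible with the clades supported by the remaining characters; treating it as convergent (homoplasy) costs fewer steps than any alternative tree.
Most parsimonious ingroup topology: (((Zygaria,(Rhizinus,Cyanax)),Aelodon),Platyyx).
Cyanax and Rhizinus form a cherry on this tree, so they are sister taxa.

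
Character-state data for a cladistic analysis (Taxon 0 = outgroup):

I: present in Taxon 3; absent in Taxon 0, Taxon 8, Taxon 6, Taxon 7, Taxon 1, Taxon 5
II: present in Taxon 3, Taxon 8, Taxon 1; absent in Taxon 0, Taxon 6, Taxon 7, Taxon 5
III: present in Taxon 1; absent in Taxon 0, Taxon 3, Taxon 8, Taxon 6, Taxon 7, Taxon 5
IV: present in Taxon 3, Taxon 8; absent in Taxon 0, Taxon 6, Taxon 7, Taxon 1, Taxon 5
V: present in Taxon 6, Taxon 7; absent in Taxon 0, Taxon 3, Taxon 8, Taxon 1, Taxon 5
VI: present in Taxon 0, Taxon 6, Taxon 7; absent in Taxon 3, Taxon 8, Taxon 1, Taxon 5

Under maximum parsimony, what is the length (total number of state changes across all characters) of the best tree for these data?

Character polarity is set by the outgroup: the derived state is whichever differs from the outgroup's state, so for VI the derived state is 'absent', and for the remaining characters it is 'present'.
I: derived state 'present' in Taxon 3 only — an autapomorphy, so it tells us nothing about relationships among taxa.
II: derived state 'present' in Taxon 1, Taxon 3, and Taxon 8 only — synapomorphy for {Taxon 1, Taxon 3, Taxon 8}.
III (derived state 'present') is unique to Taxon 1 (autapomorphy; uninformative for grouping).
IV (derived state 'present') is shared by Taxon 3 and Taxon 8 — a synapomorphy uniting that clade.
Only Taxon 6 and Taxon 7 show the derived state 'present' for V, supporting them as a clade.
VI: derived state 'absent' in Taxon 1, Taxon 3, Taxon 5, and Taxon 8 only — synapomorphy for {Taxon 1, Taxon 3, Taxon 5, Taxon 8}.
Most parsimonious ingroup topology: ((((Taxon 3,Taxon 8),Taxon 1),Taxon 5),(Taxon 6,Taxon 7)).
Changes per character on this tree: I: 1; II: 1; III: 1; IV: 1; V: 1; VI: 1.
Total = 6.

6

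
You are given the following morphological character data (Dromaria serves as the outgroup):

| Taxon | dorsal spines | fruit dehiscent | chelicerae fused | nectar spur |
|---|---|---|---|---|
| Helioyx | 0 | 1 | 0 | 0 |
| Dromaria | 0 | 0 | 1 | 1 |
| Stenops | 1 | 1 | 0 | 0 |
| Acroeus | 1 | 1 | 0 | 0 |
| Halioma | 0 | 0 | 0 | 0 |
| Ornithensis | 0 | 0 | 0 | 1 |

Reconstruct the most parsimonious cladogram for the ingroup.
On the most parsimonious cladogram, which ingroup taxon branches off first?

Ornithensis

Character polarity is set by the outgroup: the derived state is whichever differs from the outgroup's state, so for chelicerae fused, nectar spur the derived state is '0', and for the remaining characters it is '1'.
dorsal spines: derived state '1' in Acroeus and Stenops only — synapomorphy for {Acroeus, Stenops}.
Only Acroeus, Helioyx, and Stenops show the derived state '1' for fruit dehiscent, supporting them as a clade.
All ingroup taxa share the derived state '0' for chelicerae fused; it defines the ingroup but does not resolve relationships within it.
nectar spur (derived state '0') is shared by Acroeus, Halioma, Helioyx, and Stenops — a synapomorphy uniting that clade.
Most parsimonious ingroup topology: (Ornithensis,((Helioyx,(Stenops,Acroeus)),Halioma)).
Ornithensis is sister to the clade containing all other ingroup taxa, so it is the earliest-diverging (most basal) ingroup lineage.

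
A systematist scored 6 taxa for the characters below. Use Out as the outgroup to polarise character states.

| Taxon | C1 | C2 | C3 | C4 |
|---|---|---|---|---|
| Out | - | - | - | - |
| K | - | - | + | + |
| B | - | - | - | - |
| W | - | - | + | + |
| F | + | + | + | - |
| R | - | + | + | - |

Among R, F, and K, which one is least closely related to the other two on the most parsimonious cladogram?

The outgroup has state '-' for every character, so '+' is the derived state throughout.
C1 (derived state '+') is unique to F (autapomorphy; uninformative for grouping).
C2: derived state '+' in F and R only — synapomorphy for {F, R}.
C3: derived state '+' in F, K, R, and W only — synapomorphy for {F, K, R, W}.
C4: derived state '+' in K and W only — synapomorphy for {K, W}.
Most parsimonious ingroup topology: (((K,W),(F,R)),B).
F and R share a more recent common ancestor with each other than either does with K, so K is the least closely related of the three.

K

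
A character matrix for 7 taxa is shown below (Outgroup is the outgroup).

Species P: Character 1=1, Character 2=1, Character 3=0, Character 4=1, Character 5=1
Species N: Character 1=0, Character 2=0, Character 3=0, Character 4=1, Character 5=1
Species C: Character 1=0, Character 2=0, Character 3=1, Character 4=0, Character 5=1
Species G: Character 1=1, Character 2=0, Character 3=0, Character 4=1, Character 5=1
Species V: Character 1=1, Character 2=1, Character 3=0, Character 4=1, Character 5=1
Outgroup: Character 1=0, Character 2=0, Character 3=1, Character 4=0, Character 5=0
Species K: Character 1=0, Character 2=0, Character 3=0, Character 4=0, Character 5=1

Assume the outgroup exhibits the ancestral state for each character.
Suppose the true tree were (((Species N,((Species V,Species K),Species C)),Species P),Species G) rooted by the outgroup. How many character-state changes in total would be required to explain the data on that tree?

Map each character onto (((Species N,((Species V,Species K),Species C)),Species P),Species G) (rooted by Outgroup) and count the minimum state changes it requires (Fitch parsimony):
Character 1: 3; Character 2: 2; Character 3: 2; Character 4: 3; Character 5: 1.
Total tree length = 11.

11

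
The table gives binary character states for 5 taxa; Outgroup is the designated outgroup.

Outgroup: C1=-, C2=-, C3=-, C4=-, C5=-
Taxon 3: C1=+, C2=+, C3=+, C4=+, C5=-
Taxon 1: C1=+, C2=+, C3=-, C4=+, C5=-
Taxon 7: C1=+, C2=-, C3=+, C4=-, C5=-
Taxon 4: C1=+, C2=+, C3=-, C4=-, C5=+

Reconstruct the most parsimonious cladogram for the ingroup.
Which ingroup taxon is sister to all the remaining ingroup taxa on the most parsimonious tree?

The outgroup has state '-' for every character, so '+' is the derived state throughout.
All ingroup taxa share the derived state '+' for C1; it defines the ingroup but does not resolve relationships within it.
Only Taxon 1, Taxon 3, and Taxon 4 show the derived state '+' for C2, supporting them as a clade.
C3 groups Taxon 3 and Taxon 7, which is incompatible with the clades supported by the remaining characters; treating it as convergent (homoplasy) costs fewer steps than any alternative tree.
C4: derived state '+' in Taxon 1 and Taxon 3 only — synapomorphy for {Taxon 1, Taxon 3}.
C5 (derived state '+') is unique to Taxon 4 (autapomorphy; uninformative for grouping).
Most parsimonious ingroup topology: (((Taxon 3,Taxon 1),Taxon 4),Taxon 7).
Taxon 7 is sister to the clade containing all other ingroup taxa, so it is the earliest-diverging (most basal) ingroup lineage.

Taxon 7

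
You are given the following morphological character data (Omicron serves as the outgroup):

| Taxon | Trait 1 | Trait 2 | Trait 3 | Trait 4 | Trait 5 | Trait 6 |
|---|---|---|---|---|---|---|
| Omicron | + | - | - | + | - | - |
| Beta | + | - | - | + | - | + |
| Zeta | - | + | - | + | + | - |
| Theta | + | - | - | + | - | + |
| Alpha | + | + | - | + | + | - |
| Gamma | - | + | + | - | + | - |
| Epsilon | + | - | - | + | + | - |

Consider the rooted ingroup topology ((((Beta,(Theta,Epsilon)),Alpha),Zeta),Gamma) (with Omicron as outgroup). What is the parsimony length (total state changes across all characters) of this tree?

Map each character onto ((((Beta,(Theta,Epsilon)),Alpha),Zeta),Gamma) (rooted by Omicron) and count the minimum state changes it requires (Fitch parsimony):
Trait 1: 2; Trait 2: 2; Trait 3: 1; Trait 4: 1; Trait 5: 3; Trait 6: 2.
Total tree length = 11.

11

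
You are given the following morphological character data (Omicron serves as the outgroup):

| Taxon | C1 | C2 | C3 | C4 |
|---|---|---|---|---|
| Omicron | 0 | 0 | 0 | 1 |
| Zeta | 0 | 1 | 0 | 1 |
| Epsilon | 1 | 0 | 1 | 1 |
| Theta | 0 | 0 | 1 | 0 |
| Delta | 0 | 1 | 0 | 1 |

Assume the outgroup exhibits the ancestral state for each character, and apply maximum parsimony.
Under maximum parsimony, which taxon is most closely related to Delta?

Zeta

Character polarity is set by the outgroup: the derived state is whichever differs from the outgroup's state, so for C4 the derived state is '0', and for the remaining characters it is '1'.
C1 (derived state '1') is unique to Epsilon (autapomorphy; uninformative for grouping).
C2 (derived state '1') is shared by Delta and Zeta — a synapomorphy uniting that clade.
C3: derived state '1' in Epsilon and Theta only — synapomorphy for {Epsilon, Theta}.
C4 (derived state '0') is unique to Theta (autapomorphy; uninformative for grouping).
Most parsimonious ingroup topology: ((Zeta,Delta),(Epsilon,Theta)).
Delta and Zeta form a cherry on this tree, so they are sister taxa.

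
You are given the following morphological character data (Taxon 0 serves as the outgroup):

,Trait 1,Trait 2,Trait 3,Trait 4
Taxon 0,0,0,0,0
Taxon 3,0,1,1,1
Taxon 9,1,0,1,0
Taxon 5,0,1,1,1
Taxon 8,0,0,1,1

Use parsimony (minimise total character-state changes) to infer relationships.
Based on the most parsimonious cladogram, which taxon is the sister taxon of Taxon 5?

The outgroup has state '0' for every character, so '1' is the derived state throughout.
Trait 1 (derived state '1') is unique to Taxon 9 (autapomorphy; uninformative for grouping).
Only Taxon 3 and Taxon 5 show the derived state '1' for Trait 2, supporting them as a clade.
All ingroup taxa share the derived state '1' for Trait 3; it defines the ingroup but does not resolve relationships within it.
Only Taxon 3, Taxon 5, and Taxon 8 show the derived state '1' for Trait 4, supporting them as a clade.
Most parsimonious ingroup topology: (((Taxon 3,Taxon 5),Taxon 8),Taxon 9).
Taxon 5 and Taxon 3 form a cherry on this tree, so they are sister taxa.

Taxon 3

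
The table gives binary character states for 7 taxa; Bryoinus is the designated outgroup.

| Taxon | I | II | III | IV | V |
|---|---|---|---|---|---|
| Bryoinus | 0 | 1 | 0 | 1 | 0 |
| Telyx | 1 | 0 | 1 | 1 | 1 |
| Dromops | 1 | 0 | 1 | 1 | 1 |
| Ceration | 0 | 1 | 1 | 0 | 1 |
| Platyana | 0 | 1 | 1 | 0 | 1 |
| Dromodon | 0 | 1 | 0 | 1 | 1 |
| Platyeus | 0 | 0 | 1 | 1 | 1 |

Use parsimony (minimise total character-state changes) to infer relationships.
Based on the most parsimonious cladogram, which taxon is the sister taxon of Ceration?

Platyana

Character polarity is set by the outgroup: the derived state is whichever differs from the outgroup's state, so for II, IV the derived state is '0', and for the remaining characters it is '1'.
I: derived state '1' in Dromops and Telyx only — synapomorphy for {Dromops, Telyx}.
Only Dromops, Platyeus, and Telyx show the derived state '0' for II, supporting them as a clade.
Only Ceration, Dromops, Platyana, Platyeus, and Telyx show the derived state '1' for III, supporting them as a clade.
IV: derived state '0' in Ceration and Platyana only — synapomorphy for {Ceration, Platyana}.
All ingroup taxa share the derived state '1' for V; it defines the ingroup but does not resolve relationships within it.
Most parsimonious ingroup topology: ((((Telyx,Dromops),Platyeus),(Ceration,Platyana)),Dromodon).
Ceration and Platyana form a cherry on this tree, so they are sister taxa.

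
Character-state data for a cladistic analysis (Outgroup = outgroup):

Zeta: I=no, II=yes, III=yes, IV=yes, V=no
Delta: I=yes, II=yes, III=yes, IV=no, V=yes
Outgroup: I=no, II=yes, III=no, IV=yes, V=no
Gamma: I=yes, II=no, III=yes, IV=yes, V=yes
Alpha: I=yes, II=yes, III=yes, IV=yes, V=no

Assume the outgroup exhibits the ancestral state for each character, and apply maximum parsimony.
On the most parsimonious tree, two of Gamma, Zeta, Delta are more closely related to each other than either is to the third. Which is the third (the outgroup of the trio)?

Zeta

Character polarity is set by the outgroup: the derived state is whichever differs from the outgroup's state, so for II, IV the derived state is 'no', and for the remaining characters it is 'yes'.
I (derived state 'yes') is shared by Alpha, Delta, and Gamma — a synapomorphy uniting that clade.
II: derived state 'no' in Gamma only — an autapomorphy, so it tells us nothing about relationships among taxa.
All ingroup taxa share the derived state 'yes' for III; it defines the ingroup but does not resolve relationships within it.
IV: derived state 'no' in Delta only — an autapomorphy, so it tells us nothing about relationships among taxa.
Only Delta and Gamma show the derived state 'yes' for V, supporting them as a clade.
Most parsimonious ingroup topology: ((Alpha,(Gamma,Delta)),Zeta).
Delta and Gamma share a more recent common ancestor with each other than either does with Zeta, so Zeta is the least closely related of the three.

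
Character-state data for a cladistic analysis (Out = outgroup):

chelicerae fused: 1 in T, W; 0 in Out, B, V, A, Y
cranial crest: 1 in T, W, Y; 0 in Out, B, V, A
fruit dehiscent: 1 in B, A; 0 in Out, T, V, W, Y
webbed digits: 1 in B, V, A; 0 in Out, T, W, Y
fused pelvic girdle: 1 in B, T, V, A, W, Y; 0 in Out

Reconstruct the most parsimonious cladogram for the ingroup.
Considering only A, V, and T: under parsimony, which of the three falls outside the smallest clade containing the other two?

T

The outgroup has state '0' for every character, so '1' is the derived state throughout.
chelicerae fused (derived state '1') is shared by T and W — a synapomorphy uniting that clade.
cranial crest (derived state '1') is shared by T, W, and Y — a synapomorphy uniting that clade.
Only A and B show the derived state '1' for fruit dehiscent, supporting them as a clade.
Only A, B, and V show the derived state '1' for webbed digits, supporting them as a clade.
fused pelvic girdle (derived state '1') is shared by all ingroup taxa — unites the whole ingroup.
Most parsimonious ingroup topology: (((B,A),V),((T,W),Y)).
V and A share a more recent common ancestor with each other than either does with T, so T is the least closely related of the three.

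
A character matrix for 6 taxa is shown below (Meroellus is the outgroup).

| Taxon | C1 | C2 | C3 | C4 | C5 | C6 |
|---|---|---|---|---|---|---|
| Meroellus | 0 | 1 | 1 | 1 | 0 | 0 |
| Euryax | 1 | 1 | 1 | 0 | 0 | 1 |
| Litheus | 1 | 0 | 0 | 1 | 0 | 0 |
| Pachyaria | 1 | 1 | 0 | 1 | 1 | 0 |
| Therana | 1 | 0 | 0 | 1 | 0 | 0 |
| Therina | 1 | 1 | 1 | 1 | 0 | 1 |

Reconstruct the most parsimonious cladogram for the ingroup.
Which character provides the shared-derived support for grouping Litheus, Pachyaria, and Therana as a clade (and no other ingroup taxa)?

C3

Character polarity is set by the outgroup: the derived state is whichever differs from the outgroup's state, so for C2, C3, C4 the derived state is '0', and for the remaining characters it is '1'.
C1 (derived state '1') is shared by all ingroup taxa — unites the whole ingroup.
Only Litheus and Therana show the derived state '0' for C2, supporting them as a clade.
C3: derived state '0' in Litheus, Pachyaria, and Therana only — synapomorphy for {Litheus, Pachyaria, Therana}.
C4: derived state '0' in Euryax only — an autapomorphy, so it tells us nothing about relationships among taxa.
C5: derived state '1' in Pachyaria only — an autapomorphy, so it tells us nothing about relationships among taxa.
C6 (derived state '1') is shared by Euryax and Therina — a synapomorphy uniting that clade.
Most parsimonious ingroup topology: ((Euryax,Therina),((Litheus,Therana),Pachyaria)).
The clade {Litheus, Pachyaria, Therana} is supported by C3: its derived state '0' occurs in exactly those taxa and in no other taxon (including the outgroup).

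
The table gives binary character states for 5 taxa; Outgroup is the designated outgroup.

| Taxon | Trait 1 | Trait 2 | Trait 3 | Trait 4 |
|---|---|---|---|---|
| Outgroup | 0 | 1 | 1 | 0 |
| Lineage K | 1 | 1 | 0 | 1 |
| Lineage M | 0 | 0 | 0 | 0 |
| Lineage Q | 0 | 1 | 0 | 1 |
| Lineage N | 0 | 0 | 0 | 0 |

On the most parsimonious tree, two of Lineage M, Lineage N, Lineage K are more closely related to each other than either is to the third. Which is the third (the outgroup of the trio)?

Lineage K

Character polarity is set by the outgroup: the derived state is whichever differs from the outgroup's state, so for Trait 2, Trait 3 the derived state is '0', and for the remaining characters it is '1'.
Trait 1 (derived state '1') is unique to Lineage K (autapomorphy; uninformative for grouping).
Trait 2: derived state '0' in Lineage M and Lineage N only — synapomorphy for {Lineage M, Lineage N}.
All ingroup taxa share the derived state '0' for Trait 3; it defines the ingroup but does not resolve relationships within it.
Trait 4 (derived state '1') is shared by Lineage K and Lineage Q — a synapomorphy uniting that clade.
Most parsimonious ingroup topology: ((Lineage K,Lineage Q),(Lineage M,Lineage N)).
Lineage N and Lineage M share a more recent common ancestor with each other than either does with Lineage K, so Lineage K is the least closely related of the three.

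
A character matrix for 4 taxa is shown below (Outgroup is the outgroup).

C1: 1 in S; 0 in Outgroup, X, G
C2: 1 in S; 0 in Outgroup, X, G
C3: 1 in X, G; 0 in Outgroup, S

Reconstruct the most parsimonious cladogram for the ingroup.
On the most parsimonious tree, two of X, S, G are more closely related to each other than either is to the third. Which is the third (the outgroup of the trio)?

S

The outgroup has state '0' for every character, so '1' is the derived state throughout.
C1: derived state '1' in S only — an autapomorphy, so it tells us nothing about relationships among taxa.
C2: derived state '1' in S only — an autapomorphy, so it tells us nothing about relationships among taxa.
C3 (derived state '1') is shared by G and X — a synapomorphy uniting that clade.
Most parsimonious ingroup topology: ((X,G),S).
G and X share a more recent common ancestor with each other than either does with S, so S is the least closely related of the three.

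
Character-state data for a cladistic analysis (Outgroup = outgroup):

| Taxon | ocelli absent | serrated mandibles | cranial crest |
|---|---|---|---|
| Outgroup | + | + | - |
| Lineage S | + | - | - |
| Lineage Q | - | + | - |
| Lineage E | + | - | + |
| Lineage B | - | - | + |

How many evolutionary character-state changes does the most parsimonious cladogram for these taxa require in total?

4

Character polarity is set by the outgroup: the derived state is whichever differs from the outgroup's state, so for ocelli absent, serrated mandibles the derived state is '-', and for the remaining characters it is '+'.
ocelli absent groups Lineage B and Lineage Q, which is incompatible with the clades supported by the remaining characters; treating it as convergent (homoplasy) costs fewer steps than any alternative tree.
Only Lineage B, Lineage E, and Lineage S show the derived state '-' for serrated mandibles, supporting them as a clade.
Only Lineage B and Lineage E show the derived state '+' for cranial crest, supporting them as a clade.
Most parsimonious ingroup topology: ((Lineage S,(Lineage E,Lineage B)),Lineage Q).
Changes per character on this tree: ocelli absent: 2; serrated mandibles: 1; cranial crest: 1.
Total = 4.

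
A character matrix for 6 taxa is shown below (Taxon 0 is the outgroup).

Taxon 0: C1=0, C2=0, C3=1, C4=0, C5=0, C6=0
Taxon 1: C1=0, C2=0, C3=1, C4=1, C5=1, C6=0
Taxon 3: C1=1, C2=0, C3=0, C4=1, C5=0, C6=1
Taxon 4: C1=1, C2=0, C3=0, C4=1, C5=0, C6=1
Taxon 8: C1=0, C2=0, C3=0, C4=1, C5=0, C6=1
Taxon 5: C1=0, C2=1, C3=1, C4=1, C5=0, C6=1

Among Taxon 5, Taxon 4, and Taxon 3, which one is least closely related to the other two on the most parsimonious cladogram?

Taxon 5

Character polarity is set by the outgroup: the derived state is whichever differs from the outgroup's state, so for C3 the derived state is '0', and for the remaining characters it is '1'.
C1: derived state '1' in Taxon 3 and Taxon 4 only — synapomorphy for {Taxon 3, Taxon 4}.
C2: derived state '1' in Taxon 5 only — an autapomorphy, so it tells us nothing about relationships among taxa.
C3 (derived state '0') is shared by Taxon 3, Taxon 4, and Taxon 8 — a synapomorphy uniting that clade.
All ingroup taxa share the derived state '1' for C4; it defines the ingroup but does not resolve relationships within it.
C5 (derived state '1') is unique to Taxon 1 (autapomorphy; uninformative for grouping).
C6 (derived state '1') is shared by Taxon 3, Taxon 4, Taxon 5, and Taxon 8 — a synapomorphy uniting that clade.
Most parsimonious ingroup topology: (Taxon 1,(((Taxon 3,Taxon 4),Taxon 8),Taxon 5)).
Taxon 3 and Taxon 4 share a more recent common ancestor with each other than either does with Taxon 5, so Taxon 5 is the least closely related of the three.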